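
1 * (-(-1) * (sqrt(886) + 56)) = sqrt(886) + 56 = 85.77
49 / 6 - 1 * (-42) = 301 / 6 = 50.17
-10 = -10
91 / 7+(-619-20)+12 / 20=-3127 / 5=-625.40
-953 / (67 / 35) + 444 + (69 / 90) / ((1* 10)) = -53.76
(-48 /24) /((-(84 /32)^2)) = 0.29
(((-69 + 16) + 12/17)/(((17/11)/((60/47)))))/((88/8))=-53340/13583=-3.93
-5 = -5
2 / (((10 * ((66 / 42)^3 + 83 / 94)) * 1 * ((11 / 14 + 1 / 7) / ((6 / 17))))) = 2708328 / 169709215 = 0.02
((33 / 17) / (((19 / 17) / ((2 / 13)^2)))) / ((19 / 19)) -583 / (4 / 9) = -16847589 / 12844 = -1311.71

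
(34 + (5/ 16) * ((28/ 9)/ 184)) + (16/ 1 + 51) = 669059/ 6624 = 101.01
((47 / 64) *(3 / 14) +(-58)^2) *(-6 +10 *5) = 33157135 / 224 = 148022.92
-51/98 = -0.52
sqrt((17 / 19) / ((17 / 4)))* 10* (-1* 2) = -40* sqrt(19) / 19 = -9.18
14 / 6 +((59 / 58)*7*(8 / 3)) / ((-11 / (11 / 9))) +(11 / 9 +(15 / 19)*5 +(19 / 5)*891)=252253898 / 74385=3391.19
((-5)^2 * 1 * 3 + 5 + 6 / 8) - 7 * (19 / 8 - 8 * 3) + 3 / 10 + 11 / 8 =1169 / 5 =233.80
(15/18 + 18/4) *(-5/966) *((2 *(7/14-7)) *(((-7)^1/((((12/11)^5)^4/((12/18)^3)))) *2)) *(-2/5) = 8745749934123280119613/83698767960113040850944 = 0.10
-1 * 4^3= -64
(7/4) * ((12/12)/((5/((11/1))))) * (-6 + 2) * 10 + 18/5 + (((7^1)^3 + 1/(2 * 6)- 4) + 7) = 11741/60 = 195.68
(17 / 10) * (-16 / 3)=-136 / 15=-9.07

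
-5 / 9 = -0.56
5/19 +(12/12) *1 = 24/19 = 1.26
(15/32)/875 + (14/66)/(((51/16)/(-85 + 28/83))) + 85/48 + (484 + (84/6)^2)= 528914045917/782258400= 676.14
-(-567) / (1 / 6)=3402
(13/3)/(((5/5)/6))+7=33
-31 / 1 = -31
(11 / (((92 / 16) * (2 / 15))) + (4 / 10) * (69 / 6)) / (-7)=-2179 / 805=-2.71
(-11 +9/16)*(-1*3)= 501/16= 31.31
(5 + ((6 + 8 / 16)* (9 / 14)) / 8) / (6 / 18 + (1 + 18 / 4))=3711 / 3920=0.95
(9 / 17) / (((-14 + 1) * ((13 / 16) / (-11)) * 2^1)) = 792 / 2873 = 0.28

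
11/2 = 5.50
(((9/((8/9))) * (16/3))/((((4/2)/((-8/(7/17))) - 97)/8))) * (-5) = 48960/2201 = 22.24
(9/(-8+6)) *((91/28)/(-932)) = 117/7456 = 0.02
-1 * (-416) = 416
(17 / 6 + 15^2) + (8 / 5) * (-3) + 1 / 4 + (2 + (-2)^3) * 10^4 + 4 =-3586363 / 60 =-59772.72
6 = 6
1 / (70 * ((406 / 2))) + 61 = 866811 / 14210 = 61.00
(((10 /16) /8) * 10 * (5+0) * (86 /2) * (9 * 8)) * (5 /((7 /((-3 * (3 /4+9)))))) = -28299375 /112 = -252672.99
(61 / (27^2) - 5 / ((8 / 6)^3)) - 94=-4480175 / 46656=-96.03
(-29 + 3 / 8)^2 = 819.39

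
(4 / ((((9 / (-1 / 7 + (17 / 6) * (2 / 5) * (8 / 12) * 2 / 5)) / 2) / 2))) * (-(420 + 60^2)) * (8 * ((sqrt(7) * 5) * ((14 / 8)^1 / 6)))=-1076288 * sqrt(7) / 81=-35155.44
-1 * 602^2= -362404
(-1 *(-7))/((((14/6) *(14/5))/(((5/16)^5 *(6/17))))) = 140625/124780544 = 0.00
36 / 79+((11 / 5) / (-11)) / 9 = 1541 / 3555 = 0.43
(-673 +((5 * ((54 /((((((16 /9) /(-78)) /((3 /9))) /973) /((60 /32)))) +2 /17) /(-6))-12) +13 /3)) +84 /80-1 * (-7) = 6527967807 /5440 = 1199994.08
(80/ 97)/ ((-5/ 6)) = -96/ 97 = -0.99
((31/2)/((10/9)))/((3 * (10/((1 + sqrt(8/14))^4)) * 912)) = 341 * sqrt(7)/372400 + 7223/2979200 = 0.00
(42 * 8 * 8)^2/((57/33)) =79478784/19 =4183093.89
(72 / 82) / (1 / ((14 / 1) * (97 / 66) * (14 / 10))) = 57036 / 2255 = 25.29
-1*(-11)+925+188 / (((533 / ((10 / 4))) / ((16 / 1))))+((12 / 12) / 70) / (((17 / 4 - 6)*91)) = 868489638 / 914095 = 950.11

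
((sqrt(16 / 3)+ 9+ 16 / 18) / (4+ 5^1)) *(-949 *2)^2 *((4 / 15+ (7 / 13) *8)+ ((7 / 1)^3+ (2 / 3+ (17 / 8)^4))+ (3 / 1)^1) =20563479925079 *sqrt(3) / 103680+ 1830149713332031 / 1244160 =1814520332.96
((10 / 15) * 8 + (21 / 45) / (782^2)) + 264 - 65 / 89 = 73094444721 / 272128180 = 268.60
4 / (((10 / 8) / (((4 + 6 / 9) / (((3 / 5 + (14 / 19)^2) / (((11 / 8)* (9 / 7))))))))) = 47652 / 2063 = 23.10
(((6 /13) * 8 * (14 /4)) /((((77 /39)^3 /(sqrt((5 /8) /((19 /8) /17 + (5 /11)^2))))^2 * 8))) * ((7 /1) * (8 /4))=138043024470 /200337180659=0.69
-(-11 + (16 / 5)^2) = 19 / 25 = 0.76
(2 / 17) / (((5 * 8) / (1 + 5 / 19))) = 6 / 1615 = 0.00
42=42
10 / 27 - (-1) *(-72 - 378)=-449.63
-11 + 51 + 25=65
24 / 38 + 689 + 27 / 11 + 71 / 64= 9272183 / 13376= 693.20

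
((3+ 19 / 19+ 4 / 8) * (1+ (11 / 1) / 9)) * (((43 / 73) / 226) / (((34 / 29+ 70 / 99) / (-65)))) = -40122225 / 44511604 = -0.90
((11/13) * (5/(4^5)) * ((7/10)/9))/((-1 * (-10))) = 77/2396160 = 0.00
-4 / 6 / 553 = -2 / 1659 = -0.00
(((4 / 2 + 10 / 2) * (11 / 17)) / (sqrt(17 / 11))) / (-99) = -7 * sqrt(187) / 2601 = -0.04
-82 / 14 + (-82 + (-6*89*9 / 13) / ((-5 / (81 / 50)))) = 363126 / 11375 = 31.92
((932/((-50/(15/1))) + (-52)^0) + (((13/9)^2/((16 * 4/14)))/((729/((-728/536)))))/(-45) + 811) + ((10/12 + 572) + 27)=6450387211381/5697047520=1132.23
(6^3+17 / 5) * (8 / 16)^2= 1097 / 20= 54.85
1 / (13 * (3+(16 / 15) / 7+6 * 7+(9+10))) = 105 / 87568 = 0.00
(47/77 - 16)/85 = -237/1309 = -0.18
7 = 7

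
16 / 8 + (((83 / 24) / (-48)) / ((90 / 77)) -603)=-601.06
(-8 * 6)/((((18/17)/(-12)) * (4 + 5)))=544/9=60.44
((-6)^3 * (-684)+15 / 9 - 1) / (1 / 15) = 2216170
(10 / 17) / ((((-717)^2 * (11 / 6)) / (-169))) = -3380 / 32044881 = -0.00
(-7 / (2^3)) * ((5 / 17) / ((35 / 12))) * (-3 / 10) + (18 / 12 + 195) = 66819 / 340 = 196.53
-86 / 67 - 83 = -5647 / 67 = -84.28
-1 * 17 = -17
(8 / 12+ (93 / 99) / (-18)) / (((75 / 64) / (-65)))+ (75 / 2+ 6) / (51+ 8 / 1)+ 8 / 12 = -3435815 / 105138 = -32.68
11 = 11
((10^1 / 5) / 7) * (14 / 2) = 2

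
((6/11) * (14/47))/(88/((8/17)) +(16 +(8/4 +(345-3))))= 84/282799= 0.00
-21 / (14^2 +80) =-7 / 92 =-0.08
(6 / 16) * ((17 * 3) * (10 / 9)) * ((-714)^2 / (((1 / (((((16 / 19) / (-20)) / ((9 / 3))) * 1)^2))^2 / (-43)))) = -2650032896 / 146611125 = -18.08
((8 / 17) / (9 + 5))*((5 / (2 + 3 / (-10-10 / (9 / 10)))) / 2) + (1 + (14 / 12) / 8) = 2401585 / 2016336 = 1.19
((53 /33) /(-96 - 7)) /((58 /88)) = -212 /8961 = -0.02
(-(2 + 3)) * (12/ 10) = -6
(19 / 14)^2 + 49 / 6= 5885 / 588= 10.01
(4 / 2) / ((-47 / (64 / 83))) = -128 / 3901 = -0.03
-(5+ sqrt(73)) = -sqrt(73)- 5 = -13.54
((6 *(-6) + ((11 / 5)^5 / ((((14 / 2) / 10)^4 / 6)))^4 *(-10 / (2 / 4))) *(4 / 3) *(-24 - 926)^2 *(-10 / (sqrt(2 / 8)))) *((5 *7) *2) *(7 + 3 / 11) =35204205177348501129578120745200640000 / 52223176609373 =674110758153881834017002.10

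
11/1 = 11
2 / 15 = 0.13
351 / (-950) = -351 / 950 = -0.37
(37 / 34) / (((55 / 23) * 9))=851 / 16830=0.05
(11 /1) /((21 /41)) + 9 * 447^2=37764352 /21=1798302.48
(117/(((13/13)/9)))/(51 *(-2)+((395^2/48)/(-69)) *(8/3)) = -1307826/282709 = -4.63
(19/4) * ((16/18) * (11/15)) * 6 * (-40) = -6688/9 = -743.11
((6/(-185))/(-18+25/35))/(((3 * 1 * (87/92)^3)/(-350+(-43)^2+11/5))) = 3030653696/2729738825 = 1.11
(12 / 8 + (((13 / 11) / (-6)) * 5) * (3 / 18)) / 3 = 529 / 1188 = 0.45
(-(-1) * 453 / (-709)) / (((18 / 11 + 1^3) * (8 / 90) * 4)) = -224235 / 328976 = -0.68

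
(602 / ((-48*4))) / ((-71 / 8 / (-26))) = -3913 / 426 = -9.19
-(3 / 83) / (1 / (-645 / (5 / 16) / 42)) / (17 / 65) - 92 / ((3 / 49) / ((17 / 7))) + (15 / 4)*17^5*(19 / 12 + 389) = 985950502230149 / 474096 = 2079643157.15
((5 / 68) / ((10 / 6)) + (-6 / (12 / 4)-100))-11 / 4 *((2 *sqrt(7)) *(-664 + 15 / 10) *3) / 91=-6933 / 68 + 43725 *sqrt(7) / 364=215.86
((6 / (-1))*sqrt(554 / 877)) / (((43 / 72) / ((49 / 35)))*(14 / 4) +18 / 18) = -864*sqrt(485858) / 314843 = -1.91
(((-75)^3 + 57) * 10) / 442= -2109090 / 221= -9543.39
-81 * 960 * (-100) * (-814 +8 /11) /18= -3864672000 /11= -351333818.18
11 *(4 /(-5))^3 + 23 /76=-5.33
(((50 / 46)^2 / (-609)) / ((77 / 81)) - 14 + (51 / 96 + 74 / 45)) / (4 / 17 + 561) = -2393891389741 / 113605360212960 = -0.02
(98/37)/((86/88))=2.71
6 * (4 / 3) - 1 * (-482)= 490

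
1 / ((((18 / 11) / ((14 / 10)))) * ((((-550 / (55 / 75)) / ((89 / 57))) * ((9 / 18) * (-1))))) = 6853 / 1923750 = 0.00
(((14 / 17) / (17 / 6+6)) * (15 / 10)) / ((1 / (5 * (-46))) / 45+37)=186300 / 49291007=0.00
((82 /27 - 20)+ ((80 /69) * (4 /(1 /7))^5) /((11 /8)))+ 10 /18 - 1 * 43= 14511976.85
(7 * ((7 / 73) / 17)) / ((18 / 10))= 245 / 11169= 0.02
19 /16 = 1.19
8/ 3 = 2.67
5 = 5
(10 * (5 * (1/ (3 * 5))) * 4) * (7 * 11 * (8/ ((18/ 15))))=61600/ 9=6844.44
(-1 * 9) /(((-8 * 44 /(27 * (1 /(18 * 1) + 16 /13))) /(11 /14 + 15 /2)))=33669 /4576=7.36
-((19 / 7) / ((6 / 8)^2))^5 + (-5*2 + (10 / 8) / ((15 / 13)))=-2625.08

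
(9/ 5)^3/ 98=729/ 12250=0.06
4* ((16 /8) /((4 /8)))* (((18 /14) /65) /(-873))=-16 /44135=-0.00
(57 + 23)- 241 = -161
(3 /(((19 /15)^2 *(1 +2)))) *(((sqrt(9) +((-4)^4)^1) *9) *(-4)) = -2097900 /361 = -5811.36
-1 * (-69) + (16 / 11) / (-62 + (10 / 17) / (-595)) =23791871 / 344927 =68.98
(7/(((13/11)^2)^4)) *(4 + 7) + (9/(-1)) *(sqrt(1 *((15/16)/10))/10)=16505633837/815730721 - 9 *sqrt(6)/80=19.96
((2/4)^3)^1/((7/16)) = 0.29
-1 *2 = -2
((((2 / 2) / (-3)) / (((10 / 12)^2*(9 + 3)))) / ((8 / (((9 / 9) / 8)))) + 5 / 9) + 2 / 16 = 9791 / 14400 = 0.68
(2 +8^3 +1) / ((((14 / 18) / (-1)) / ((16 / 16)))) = -4635 / 7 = -662.14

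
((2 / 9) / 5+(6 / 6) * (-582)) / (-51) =26188 / 2295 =11.41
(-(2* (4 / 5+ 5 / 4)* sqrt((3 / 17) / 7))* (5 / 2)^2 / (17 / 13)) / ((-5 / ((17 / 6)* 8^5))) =1091584* sqrt(357) / 357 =57772.75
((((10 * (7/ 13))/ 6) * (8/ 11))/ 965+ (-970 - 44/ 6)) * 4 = -107893616/ 27599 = -3909.33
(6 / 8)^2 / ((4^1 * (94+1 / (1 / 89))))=3 / 3904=0.00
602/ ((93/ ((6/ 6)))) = 602/ 93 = 6.47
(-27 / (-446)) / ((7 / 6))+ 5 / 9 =8534 / 14049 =0.61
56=56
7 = 7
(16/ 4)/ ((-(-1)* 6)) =2/ 3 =0.67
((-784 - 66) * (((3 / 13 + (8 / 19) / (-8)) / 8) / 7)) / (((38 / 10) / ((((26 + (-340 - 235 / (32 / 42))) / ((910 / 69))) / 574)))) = 3212524425 / 54910052288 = 0.06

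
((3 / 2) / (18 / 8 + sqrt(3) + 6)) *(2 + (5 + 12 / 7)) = 4026 / 2429 - 488 *sqrt(3) / 2429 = 1.31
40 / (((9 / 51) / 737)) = 501160 / 3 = 167053.33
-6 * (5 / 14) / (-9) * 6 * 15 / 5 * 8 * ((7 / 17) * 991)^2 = 1649896080 / 289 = 5708982.98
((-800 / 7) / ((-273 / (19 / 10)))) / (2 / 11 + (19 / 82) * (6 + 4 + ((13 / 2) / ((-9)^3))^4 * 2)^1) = 1032592511191760640 / 3244094112765186317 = 0.32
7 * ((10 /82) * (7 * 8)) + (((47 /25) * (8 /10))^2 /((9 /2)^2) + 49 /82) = 5034858457 /103781250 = 48.51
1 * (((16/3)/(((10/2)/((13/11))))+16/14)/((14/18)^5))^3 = 163129408996720890880512/270927312352350952375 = 602.12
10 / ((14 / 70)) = 50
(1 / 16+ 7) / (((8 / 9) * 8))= 1017 / 1024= 0.99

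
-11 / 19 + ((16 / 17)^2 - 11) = -10.69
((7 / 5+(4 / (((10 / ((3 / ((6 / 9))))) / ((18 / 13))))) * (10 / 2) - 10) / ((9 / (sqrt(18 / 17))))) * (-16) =-7.06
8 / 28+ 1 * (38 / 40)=173 / 140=1.24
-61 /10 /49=-61 /490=-0.12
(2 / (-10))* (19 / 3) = -19 / 15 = -1.27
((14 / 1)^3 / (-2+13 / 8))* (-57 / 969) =21952 / 51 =430.43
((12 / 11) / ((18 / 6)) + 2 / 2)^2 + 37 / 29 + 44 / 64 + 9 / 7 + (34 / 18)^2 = 276204065 / 31833648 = 8.68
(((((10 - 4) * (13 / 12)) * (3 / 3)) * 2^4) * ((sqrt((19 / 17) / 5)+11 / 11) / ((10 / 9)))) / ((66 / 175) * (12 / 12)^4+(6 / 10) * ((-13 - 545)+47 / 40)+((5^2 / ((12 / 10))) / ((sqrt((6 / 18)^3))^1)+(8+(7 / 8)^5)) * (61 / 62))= -153969839282817073152 / 477824752055591591809 - 153969839282817073152 * sqrt(1615) / 40615103924725285303765 - 29101364273479680000 * sqrt(3) / 477824752055591591809 - 5820272854695936000 * sqrt(4845) / 8123020784945057060753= -0.63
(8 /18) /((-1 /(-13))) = 52 /9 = 5.78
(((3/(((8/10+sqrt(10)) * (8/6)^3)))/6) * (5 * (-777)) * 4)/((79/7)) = 407925/16432 - 2039625 * sqrt(10)/65728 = -73.30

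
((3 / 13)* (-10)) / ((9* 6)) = -5 / 117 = -0.04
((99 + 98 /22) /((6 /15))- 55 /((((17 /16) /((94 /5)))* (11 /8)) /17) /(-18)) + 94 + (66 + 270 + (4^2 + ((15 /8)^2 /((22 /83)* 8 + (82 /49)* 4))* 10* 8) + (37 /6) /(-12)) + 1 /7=139577805847 /99370656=1404.62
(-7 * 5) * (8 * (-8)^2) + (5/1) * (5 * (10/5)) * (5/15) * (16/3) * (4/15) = -17896.30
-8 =-8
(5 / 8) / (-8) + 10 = 635 / 64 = 9.92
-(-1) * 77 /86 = 77 /86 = 0.90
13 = 13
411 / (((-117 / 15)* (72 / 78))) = -685 / 12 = -57.08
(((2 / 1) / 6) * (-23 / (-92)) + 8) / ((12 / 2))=97 / 72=1.35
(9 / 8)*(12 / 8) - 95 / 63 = 181 / 1008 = 0.18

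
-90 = -90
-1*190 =-190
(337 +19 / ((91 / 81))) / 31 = 11.42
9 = 9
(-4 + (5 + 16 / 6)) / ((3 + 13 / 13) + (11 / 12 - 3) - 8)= -44 / 73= -0.60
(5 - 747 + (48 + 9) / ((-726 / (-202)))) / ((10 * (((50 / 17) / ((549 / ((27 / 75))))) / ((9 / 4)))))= -820025379 / 9680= -84713.37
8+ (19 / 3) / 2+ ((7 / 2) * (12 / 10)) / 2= 199 / 15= 13.27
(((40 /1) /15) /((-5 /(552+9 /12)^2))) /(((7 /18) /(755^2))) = -1671947509815 /7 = -238849644259.29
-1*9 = -9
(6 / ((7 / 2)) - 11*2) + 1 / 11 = -1555 / 77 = -20.19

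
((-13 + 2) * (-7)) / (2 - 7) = -77 / 5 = -15.40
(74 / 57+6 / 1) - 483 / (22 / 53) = -1449991 / 1254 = -1156.29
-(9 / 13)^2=-81 / 169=-0.48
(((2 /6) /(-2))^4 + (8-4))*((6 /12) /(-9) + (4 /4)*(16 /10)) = 144143 /23328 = 6.18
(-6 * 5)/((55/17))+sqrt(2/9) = -8.80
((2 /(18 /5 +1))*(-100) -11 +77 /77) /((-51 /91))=37310 /391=95.42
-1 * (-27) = 27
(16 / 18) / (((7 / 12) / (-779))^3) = -2116944482.52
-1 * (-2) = 2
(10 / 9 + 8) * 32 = 291.56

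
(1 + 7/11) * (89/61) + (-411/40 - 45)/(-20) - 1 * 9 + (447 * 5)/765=-25383769/27376800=-0.93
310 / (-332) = -155 / 166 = -0.93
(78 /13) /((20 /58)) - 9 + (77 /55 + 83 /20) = 13.95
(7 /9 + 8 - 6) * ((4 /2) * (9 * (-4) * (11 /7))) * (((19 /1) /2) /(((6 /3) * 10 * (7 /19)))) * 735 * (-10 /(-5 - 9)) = -1489125 /7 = -212732.14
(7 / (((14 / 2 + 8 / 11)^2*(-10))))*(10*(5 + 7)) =-10164 / 7225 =-1.41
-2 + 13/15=-17/15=-1.13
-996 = -996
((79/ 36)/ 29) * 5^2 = 1975/ 1044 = 1.89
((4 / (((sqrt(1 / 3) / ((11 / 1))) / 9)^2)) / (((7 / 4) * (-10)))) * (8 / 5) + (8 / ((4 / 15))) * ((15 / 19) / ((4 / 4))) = -35675298 / 3325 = -10729.41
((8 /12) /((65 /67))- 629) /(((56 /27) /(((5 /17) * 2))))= -157527 /884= -178.20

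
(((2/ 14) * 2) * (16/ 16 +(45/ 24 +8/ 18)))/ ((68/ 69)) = 5497/ 5712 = 0.96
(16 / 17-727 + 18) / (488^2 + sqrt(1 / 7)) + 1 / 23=12037* sqrt(7) / 6748795203567 + 6287282371759 / 155222289682041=0.04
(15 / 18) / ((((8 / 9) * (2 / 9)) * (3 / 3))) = 135 / 32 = 4.22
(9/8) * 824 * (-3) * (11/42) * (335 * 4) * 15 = -102479850/7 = -14639978.57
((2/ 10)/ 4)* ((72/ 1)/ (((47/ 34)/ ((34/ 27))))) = 2312/ 705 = 3.28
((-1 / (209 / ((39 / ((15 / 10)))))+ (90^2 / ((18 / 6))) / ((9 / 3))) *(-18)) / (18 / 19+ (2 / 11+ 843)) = -3385332 / 176423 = -19.19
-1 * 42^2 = -1764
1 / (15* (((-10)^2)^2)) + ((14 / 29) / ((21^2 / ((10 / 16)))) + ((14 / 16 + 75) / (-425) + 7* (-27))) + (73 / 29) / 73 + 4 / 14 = -41898067771 / 221850000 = -188.86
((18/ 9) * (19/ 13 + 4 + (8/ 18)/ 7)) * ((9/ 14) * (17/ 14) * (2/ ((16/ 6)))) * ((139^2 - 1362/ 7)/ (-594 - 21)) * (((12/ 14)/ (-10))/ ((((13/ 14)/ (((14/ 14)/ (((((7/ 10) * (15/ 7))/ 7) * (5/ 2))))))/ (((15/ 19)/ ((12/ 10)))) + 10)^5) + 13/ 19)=-3484828938909250054978405666925/ 25314655623365954097966238616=-137.66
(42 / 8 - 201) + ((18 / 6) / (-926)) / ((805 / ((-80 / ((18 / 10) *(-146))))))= -12782410091 / 65299668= -195.75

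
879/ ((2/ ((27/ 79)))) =23733/ 158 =150.21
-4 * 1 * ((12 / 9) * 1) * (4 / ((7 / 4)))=-256 / 21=-12.19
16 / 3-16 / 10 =56 / 15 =3.73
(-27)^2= 729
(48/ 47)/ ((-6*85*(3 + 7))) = -0.00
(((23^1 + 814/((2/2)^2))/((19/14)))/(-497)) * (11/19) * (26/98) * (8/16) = -119691/1255919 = -0.10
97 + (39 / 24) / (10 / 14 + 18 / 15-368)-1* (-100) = 20192833 / 102504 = 197.00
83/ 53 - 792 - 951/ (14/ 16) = -696475/ 371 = -1877.29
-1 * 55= -55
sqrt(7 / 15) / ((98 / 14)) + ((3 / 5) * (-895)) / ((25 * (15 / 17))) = -3043 / 125 + sqrt(105) / 105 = -24.25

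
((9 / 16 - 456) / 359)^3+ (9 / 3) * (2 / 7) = -1571507497617 / 1326604095488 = -1.18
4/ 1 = 4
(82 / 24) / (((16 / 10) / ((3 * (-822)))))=-84255 / 16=-5265.94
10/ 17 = 0.59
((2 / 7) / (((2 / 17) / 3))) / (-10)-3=-261 / 70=-3.73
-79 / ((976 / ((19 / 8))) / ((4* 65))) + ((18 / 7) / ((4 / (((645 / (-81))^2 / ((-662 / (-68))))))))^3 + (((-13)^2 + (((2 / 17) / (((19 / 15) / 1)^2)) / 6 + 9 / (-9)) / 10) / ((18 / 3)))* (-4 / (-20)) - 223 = -383959261777707636886219201 / 1979744309373796282144800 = -193.94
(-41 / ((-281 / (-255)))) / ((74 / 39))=-407745 / 20794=-19.61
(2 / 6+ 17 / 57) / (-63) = -0.01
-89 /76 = -1.17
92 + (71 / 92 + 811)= 83147 / 92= 903.77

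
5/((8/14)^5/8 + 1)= 4.96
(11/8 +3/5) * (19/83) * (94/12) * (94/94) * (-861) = -20246989/6640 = -3049.25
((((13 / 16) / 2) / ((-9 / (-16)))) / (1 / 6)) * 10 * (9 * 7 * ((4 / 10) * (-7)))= -7644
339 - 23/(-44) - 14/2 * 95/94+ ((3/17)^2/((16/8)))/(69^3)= 7252324084901/21814895652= 332.45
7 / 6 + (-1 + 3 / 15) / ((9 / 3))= 9 / 10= 0.90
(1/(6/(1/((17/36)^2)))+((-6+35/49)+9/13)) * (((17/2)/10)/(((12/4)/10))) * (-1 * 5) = 252865/4641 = 54.49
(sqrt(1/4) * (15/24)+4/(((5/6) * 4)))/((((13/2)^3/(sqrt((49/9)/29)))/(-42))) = -5929 * sqrt(29)/318565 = -0.10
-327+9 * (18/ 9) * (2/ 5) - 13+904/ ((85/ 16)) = -13824/ 85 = -162.64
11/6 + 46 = 287/6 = 47.83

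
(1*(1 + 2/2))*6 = 12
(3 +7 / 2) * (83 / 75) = 1079 / 150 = 7.19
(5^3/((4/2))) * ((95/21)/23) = 12.29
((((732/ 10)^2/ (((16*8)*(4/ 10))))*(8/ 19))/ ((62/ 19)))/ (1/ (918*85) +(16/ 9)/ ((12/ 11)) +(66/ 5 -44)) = -29034963/ 62720936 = -0.46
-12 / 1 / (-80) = 3 / 20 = 0.15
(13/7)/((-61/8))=-104/427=-0.24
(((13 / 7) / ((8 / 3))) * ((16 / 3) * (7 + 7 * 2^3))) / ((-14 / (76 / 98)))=-4446 / 343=-12.96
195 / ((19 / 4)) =780 / 19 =41.05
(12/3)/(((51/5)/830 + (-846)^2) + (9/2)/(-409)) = 848675/151852569348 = 0.00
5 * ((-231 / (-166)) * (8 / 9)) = 6.18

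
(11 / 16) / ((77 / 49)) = 7 / 16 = 0.44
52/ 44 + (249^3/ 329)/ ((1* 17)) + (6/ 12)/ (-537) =182465501629/ 66075702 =2761.46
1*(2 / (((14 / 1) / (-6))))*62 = -372 / 7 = -53.14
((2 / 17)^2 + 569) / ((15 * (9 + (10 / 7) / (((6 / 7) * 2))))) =65778 / 17051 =3.86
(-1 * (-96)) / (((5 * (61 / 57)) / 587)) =3212064 / 305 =10531.36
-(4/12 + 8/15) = -0.87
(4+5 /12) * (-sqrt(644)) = -53 * sqrt(161) /6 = -112.08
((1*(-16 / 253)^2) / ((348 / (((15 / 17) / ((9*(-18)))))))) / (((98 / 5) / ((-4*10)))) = 16000 / 125247498453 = 0.00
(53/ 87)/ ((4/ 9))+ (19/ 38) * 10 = 739/ 116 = 6.37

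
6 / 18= 1 / 3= 0.33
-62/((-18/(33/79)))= 341/237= 1.44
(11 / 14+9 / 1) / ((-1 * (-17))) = 137 / 238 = 0.58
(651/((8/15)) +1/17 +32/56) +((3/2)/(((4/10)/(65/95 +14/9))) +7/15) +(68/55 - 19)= 1206101641/994840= 1212.36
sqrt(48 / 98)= 2 * sqrt(6) / 7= 0.70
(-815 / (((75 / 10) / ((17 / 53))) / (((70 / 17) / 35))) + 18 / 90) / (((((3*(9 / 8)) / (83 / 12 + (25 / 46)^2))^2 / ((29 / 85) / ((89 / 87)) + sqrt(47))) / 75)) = -129993394318480*sqrt(47) / 97309950453 - 21864888924368336 / 49076651678463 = -9603.79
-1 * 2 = -2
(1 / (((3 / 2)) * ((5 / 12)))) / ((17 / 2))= 16 / 85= 0.19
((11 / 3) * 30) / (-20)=-11 / 2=-5.50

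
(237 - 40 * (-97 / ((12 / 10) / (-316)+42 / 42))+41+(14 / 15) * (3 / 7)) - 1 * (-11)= 4184.19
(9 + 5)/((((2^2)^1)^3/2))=7/16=0.44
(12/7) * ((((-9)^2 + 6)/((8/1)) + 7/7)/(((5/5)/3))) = 855/14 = 61.07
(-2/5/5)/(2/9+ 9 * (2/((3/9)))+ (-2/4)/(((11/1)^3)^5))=-150380934098963436/101924855333741884175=-0.00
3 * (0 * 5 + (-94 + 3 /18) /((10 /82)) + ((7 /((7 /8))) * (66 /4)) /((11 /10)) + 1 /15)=-19481 /10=-1948.10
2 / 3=0.67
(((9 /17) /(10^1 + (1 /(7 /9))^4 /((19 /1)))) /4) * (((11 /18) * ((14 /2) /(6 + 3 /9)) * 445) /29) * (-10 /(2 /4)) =-1234053975 /456272486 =-2.70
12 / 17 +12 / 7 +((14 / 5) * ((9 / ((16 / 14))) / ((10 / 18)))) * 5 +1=480451 / 2380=201.87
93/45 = 31/15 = 2.07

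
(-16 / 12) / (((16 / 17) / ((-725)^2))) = -8935625 / 12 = -744635.42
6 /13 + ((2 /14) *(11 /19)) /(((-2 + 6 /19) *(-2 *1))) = 2831 /5824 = 0.49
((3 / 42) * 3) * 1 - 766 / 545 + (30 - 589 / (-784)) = 12630421 / 427280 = 29.56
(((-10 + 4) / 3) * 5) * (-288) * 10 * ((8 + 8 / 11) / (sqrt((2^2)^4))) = 172800 / 11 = 15709.09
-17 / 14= -1.21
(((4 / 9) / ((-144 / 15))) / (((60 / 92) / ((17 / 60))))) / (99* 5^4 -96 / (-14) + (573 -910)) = -161 / 492648480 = -0.00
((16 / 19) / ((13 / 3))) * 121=5808 / 247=23.51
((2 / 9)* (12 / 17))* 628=5024 / 51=98.51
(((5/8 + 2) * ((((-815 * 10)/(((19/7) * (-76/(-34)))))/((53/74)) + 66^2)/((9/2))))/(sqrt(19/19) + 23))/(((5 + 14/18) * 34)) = 166106143/541234304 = 0.31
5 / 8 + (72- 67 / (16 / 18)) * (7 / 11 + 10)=-388 / 11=-35.27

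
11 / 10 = 1.10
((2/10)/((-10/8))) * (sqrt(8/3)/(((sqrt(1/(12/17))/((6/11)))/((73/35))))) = -7008 * sqrt(34)/163625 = -0.25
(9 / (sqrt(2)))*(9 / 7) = 81*sqrt(2) / 14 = 8.18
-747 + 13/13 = -746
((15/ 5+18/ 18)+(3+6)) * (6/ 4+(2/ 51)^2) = 101543/ 5202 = 19.52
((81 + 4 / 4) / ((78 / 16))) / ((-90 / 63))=-2296 / 195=-11.77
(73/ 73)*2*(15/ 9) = 10/ 3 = 3.33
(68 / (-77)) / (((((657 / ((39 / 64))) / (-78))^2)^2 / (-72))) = 124806800313 / 71652624203776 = 0.00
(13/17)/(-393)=-13/6681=-0.00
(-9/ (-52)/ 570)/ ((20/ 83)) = 249/ 197600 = 0.00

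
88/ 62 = 44/ 31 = 1.42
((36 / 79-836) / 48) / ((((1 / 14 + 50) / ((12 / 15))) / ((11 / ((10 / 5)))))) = -1270654 / 830685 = -1.53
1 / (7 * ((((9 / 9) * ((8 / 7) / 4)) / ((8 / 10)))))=2 / 5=0.40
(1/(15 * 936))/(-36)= -1/505440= -0.00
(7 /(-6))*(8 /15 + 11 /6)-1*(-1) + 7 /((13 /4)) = 919 /2340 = 0.39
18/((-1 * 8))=-9/4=-2.25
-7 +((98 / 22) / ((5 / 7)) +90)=4908 / 55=89.24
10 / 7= 1.43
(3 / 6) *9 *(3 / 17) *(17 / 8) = 27 / 16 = 1.69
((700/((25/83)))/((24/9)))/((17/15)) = 26145/34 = 768.97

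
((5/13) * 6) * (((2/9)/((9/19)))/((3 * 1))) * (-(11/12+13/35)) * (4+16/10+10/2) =-544787/110565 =-4.93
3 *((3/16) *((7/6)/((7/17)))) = 51/32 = 1.59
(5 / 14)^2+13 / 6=1349 / 588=2.29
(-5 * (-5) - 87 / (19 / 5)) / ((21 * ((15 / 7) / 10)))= 80 / 171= 0.47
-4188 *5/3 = -6980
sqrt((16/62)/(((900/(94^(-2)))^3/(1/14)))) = 0.00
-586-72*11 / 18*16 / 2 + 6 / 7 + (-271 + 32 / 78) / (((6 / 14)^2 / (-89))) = 319848871 / 2457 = 130178.62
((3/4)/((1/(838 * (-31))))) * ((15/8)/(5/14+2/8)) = -4091535/68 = -60169.63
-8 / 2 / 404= -1 / 101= -0.01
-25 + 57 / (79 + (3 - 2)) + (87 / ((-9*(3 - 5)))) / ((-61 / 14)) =-371809 / 14640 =-25.40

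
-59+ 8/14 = -409/7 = -58.43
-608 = -608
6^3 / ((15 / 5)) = 72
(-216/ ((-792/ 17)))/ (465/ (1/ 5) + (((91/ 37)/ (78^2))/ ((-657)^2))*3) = 127065379428/ 63719550566177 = 0.00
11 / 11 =1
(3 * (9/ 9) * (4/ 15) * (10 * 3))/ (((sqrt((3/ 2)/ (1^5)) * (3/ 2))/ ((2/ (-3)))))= -32 * sqrt(6)/ 9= -8.71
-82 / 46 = -41 / 23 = -1.78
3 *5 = 15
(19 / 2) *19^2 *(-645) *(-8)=17696220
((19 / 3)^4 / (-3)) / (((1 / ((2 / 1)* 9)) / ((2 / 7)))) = -521284 / 189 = -2758.12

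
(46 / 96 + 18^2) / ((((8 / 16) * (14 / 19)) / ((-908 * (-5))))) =47982125 / 12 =3998510.42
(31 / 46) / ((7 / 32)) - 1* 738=-734.92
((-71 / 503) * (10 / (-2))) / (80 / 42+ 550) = 1491 / 1165954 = 0.00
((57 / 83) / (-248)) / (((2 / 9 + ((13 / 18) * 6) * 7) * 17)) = -513 / 96230200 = -0.00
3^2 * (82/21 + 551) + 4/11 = 384577/77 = 4994.51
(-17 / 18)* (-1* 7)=119 / 18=6.61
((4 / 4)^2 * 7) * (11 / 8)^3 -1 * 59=-20891 / 512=-40.80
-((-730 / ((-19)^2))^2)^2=-283982410000 / 16983563041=-16.72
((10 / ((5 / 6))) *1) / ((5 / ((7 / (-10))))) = -42 / 25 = -1.68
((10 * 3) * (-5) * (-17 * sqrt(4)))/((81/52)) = 88400/27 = 3274.07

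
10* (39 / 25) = 78 / 5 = 15.60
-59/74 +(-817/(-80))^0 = 15/74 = 0.20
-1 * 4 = -4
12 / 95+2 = 202 / 95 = 2.13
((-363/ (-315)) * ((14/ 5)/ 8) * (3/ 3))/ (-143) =-11/ 3900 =-0.00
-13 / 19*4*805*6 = -251160 / 19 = -13218.95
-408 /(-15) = 136 /5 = 27.20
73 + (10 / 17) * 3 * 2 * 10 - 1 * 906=-13561 / 17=-797.71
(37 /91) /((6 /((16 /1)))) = 1.08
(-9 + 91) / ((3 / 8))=656 / 3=218.67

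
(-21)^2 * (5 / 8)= 2205 / 8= 275.62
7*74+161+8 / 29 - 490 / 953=18758937 / 27637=678.76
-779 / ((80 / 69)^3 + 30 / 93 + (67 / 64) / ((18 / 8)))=-126930621456 / 382326017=-332.00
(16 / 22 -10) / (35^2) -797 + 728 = -929877 / 13475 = -69.01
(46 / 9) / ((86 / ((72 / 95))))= 184 / 4085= 0.05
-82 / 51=-1.61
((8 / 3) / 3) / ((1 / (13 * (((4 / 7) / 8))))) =52 / 63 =0.83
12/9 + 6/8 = 25/12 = 2.08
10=10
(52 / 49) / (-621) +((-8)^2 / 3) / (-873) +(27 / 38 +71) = 2680070963 / 37387098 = 71.68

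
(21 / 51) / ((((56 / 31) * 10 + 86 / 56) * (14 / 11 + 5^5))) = 66836 / 9946020969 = 0.00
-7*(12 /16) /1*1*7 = -147 /4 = -36.75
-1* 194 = -194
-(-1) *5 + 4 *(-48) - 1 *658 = -845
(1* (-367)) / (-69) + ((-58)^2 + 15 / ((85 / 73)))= 3967322 / 1173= 3382.20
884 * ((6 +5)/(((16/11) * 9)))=26741/36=742.81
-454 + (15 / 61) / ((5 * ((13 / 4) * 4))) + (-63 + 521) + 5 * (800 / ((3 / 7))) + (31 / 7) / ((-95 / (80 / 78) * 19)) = 56133562547 / 6011733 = 9337.33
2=2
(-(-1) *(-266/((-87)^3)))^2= 70756/433626201009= 0.00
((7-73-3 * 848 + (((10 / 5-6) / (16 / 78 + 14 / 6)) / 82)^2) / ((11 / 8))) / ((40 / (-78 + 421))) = -1638815863202 / 100683495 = -16276.91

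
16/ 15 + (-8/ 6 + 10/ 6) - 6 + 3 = -1.60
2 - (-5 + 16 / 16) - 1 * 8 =-2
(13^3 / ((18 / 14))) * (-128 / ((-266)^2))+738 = 16714030 / 22743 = 734.91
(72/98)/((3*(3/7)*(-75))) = -4/525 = -0.01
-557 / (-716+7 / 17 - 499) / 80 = 9469 / 1651840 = 0.01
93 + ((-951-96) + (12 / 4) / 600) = -190799 / 200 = -954.00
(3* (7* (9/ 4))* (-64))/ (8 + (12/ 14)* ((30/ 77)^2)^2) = -93014946486/ 246678787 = -377.07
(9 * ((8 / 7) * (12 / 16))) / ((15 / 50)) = 180 / 7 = 25.71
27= 27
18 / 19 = 0.95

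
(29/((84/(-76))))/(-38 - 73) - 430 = -429.76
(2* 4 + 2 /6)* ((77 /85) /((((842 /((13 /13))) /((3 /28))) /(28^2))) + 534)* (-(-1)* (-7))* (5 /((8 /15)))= -2090421375 /7157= -292080.67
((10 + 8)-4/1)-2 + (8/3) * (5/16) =77/6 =12.83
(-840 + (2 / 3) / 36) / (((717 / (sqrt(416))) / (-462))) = 13970572* sqrt(26) / 6453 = 11039.24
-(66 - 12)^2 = -2916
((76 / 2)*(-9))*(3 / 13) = -1026 / 13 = -78.92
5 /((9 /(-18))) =-10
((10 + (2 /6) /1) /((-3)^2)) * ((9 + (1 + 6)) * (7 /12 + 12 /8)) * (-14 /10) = -4340 /81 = -53.58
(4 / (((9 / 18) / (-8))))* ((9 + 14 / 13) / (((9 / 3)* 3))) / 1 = -8384 / 117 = -71.66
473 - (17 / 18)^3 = 2753623 / 5832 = 472.16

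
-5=-5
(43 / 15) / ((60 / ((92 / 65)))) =989 / 14625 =0.07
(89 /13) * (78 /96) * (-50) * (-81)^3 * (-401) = -474164946225 /8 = -59270618278.12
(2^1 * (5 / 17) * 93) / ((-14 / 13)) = -6045 / 119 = -50.80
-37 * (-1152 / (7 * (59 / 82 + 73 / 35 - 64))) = -5825280 / 58543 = -99.50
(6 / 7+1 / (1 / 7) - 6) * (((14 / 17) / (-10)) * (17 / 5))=-13 / 25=-0.52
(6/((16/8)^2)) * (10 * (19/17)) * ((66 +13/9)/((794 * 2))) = 57665/80988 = 0.71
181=181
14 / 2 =7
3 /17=0.18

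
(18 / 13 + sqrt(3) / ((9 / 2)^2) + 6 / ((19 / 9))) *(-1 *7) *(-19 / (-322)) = -522 / 299 - 38 *sqrt(3) / 1863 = -1.78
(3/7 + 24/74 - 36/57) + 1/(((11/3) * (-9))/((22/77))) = 18295/162393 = 0.11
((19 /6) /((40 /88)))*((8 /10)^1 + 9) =10241 /150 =68.27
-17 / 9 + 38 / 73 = -899 / 657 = -1.37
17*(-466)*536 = -4246192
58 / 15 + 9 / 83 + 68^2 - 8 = 5751869 / 1245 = 4619.98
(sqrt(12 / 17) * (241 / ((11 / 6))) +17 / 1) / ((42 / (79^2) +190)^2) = 662151377 / 1406197532224 +28160908563 * sqrt(51) / 65739734631472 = 0.00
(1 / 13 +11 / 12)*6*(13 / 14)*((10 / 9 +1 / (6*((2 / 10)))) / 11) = 775 / 792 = 0.98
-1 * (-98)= 98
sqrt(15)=3.87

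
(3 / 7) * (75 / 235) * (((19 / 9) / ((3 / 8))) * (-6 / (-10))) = 152 / 329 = 0.46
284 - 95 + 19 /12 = 2287 /12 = 190.58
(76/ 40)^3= 6859/ 1000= 6.86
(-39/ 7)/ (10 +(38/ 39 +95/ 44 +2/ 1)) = -66924/ 181783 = -0.37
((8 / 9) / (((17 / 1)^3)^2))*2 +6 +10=3475809952 / 217238121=16.00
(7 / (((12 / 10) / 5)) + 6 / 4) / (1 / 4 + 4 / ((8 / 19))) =368 / 117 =3.15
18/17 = 1.06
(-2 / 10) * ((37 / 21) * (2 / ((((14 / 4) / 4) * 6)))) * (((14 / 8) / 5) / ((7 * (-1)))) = 74 / 11025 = 0.01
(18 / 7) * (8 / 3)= 48 / 7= 6.86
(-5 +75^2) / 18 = 2810 / 9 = 312.22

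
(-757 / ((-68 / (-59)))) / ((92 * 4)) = -44663 / 25024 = -1.78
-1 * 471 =-471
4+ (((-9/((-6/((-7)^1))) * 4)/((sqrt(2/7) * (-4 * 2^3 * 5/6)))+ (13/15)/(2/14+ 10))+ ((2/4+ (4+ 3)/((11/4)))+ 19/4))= 63 * sqrt(14)/80+ 556739/46860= 14.83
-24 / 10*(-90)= 216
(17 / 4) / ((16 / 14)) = 119 / 32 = 3.72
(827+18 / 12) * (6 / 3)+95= 1752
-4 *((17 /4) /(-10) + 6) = -223 /10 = -22.30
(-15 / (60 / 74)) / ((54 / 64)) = -592 / 27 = -21.93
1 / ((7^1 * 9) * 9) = 1 / 567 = 0.00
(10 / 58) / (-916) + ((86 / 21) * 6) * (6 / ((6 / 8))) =36552029 / 185948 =196.57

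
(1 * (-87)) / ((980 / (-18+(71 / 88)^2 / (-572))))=1387428411 / 868195328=1.60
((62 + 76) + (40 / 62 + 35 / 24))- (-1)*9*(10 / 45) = 105725 / 744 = 142.10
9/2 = 4.50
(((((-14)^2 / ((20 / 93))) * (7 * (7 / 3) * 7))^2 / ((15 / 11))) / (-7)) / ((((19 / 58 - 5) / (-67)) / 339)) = -187318069244675446 / 33875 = -5529684700949.83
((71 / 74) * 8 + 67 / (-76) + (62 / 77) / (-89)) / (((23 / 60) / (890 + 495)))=2716377391275 / 110806157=24514.68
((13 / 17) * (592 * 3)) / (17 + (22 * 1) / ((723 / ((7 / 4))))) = 33385248 / 419203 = 79.64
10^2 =100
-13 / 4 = -3.25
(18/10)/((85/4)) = 36/425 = 0.08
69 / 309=23 / 103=0.22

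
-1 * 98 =-98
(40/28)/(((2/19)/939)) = 89205/7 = 12743.57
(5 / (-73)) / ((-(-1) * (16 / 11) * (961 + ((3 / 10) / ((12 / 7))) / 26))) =-3575 / 72959631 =-0.00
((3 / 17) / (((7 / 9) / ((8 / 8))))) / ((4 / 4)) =27 / 119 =0.23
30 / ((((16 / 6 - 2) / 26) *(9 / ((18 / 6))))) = 390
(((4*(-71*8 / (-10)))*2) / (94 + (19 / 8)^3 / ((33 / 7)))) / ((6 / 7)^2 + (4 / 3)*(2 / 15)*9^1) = 2.01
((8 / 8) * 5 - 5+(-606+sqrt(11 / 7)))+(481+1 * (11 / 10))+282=sqrt(77) / 7+1581 / 10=159.35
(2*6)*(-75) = -900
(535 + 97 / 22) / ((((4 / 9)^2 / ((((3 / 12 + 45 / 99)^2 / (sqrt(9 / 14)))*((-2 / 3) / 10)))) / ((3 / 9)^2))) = -11404187*sqrt(14) / 3407360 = -12.52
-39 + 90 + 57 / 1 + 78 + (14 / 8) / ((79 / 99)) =59469 / 316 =188.19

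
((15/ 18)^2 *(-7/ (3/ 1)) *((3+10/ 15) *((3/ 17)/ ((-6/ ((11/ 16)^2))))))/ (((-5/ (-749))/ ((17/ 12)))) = 34892165/ 1990656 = 17.53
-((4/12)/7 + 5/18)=-41/126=-0.33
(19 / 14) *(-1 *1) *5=-95 / 14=-6.79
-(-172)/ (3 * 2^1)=86/ 3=28.67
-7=-7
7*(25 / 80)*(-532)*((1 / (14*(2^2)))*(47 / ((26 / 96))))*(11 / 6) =-343805 / 52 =-6611.63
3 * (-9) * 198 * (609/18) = -180873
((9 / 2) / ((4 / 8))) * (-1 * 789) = -7101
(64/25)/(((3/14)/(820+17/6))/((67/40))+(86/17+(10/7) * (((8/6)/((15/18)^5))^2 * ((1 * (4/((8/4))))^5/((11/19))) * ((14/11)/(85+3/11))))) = 1082474277500000/7624512277767893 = 0.14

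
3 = 3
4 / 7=0.57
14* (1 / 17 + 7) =1680 / 17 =98.82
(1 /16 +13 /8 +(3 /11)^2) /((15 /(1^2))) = 1137 /9680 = 0.12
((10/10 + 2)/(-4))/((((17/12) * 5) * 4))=-9/340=-0.03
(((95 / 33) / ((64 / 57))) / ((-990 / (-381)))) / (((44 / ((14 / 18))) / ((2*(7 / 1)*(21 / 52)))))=15725521 / 159464448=0.10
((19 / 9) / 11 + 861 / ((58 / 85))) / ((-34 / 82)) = -3043.65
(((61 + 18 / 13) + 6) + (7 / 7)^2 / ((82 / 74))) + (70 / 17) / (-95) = 11920928 / 172159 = 69.24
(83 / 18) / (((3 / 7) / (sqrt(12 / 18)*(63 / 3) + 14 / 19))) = 4067 / 513 + 4067*sqrt(6) / 54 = 192.41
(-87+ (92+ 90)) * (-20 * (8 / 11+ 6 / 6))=-36100 / 11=-3281.82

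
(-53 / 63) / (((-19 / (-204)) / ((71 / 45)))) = -255884 / 17955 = -14.25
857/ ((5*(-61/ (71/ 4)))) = -60847/ 1220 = -49.87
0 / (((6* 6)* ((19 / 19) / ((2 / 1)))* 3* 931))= 0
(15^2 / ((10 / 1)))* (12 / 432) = 0.62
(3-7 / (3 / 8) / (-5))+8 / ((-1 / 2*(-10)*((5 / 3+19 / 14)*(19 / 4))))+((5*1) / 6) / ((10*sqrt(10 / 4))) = sqrt(10) / 60+49549 / 7239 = 6.90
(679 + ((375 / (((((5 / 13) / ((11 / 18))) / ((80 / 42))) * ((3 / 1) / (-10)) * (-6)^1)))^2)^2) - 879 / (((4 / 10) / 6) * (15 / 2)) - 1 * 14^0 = 16334437427438908709320 / 103355177121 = 158041792220.20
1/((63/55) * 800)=11/10080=0.00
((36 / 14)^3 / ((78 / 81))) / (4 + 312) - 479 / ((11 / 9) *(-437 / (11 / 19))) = 1682025120 / 2924823083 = 0.58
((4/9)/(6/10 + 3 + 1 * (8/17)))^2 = 28900/2424249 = 0.01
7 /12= 0.58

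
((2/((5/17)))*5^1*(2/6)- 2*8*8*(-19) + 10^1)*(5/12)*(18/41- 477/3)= -19936400/123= -162084.55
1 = 1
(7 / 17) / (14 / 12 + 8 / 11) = 462 / 2125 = 0.22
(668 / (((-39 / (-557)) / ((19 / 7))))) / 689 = 7069444 / 188097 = 37.58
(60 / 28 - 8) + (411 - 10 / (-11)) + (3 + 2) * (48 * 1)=49746 / 77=646.05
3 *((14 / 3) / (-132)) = -7 / 66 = -0.11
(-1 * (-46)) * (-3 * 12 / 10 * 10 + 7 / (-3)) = -5290 / 3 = -1763.33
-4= -4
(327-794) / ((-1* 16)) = 467 / 16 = 29.19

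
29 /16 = 1.81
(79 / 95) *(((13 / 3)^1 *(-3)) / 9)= -1027 / 855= -1.20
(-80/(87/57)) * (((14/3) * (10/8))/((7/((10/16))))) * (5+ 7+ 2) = -33250/87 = -382.18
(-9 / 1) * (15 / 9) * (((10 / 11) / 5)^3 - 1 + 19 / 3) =-106600 / 1331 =-80.09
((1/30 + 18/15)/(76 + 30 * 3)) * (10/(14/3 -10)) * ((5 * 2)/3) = -185/3984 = -0.05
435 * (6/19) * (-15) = -39150/19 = -2060.53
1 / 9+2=19 / 9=2.11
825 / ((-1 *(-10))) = 165 / 2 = 82.50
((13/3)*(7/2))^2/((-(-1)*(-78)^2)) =49/1296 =0.04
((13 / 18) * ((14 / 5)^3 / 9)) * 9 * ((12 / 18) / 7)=5096 / 3375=1.51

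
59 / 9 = 6.56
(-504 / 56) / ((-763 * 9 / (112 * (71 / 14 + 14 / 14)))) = 680 / 763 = 0.89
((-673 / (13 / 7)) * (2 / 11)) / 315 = -1346 / 6435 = -0.21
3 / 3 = 1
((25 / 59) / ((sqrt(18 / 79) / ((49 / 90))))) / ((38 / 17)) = 4165*sqrt(158) / 242136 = 0.22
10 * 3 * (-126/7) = -540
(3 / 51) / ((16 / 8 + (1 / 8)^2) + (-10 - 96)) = -64 / 113135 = -0.00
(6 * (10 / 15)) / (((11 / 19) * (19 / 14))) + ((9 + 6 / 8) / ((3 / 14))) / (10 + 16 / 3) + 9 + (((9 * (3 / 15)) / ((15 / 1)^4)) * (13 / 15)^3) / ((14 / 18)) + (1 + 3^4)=7401050270239 / 74714062500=99.06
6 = 6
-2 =-2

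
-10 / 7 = -1.43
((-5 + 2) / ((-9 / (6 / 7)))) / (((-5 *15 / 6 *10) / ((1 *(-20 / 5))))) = 0.01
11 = 11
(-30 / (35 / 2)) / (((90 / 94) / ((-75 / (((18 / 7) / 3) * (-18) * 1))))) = -235 / 27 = -8.70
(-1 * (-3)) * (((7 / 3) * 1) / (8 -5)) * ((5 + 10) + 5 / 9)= 980 / 27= 36.30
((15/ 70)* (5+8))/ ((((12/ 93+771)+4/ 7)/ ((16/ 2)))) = 4836/ 167459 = 0.03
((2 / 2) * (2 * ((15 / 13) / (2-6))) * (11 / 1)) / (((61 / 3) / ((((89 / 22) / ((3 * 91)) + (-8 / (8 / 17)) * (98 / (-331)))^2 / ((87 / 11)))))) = -503551785285125 / 500750278057848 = -1.01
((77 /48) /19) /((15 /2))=77 /6840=0.01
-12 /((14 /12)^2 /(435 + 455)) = -384480 /49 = -7846.53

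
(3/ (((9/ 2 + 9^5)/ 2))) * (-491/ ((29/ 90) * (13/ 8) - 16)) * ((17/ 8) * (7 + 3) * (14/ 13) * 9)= 1262066400/ 1900984657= 0.66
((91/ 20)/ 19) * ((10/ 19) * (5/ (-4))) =-455/ 2888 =-0.16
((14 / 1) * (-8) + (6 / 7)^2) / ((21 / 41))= -223532 / 1029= -217.23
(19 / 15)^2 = 361 / 225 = 1.60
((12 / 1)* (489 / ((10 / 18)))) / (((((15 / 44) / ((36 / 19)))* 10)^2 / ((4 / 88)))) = 167308416 / 1128125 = 148.31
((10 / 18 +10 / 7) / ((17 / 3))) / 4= 125 / 1428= 0.09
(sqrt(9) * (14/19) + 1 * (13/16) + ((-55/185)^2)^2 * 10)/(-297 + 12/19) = -1766862599/168854409456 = -0.01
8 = 8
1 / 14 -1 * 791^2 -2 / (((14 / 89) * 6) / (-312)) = -8750277 / 14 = -625019.79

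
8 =8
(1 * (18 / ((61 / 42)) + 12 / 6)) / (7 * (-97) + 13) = -439 / 20313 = -0.02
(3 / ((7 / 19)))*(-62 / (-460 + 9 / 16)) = 1.10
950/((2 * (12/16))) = 633.33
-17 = -17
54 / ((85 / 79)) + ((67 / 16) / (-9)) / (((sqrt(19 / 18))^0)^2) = 608609 / 12240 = 49.72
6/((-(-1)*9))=2/3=0.67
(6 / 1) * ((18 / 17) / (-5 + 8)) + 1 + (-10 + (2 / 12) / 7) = -4897 / 714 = -6.86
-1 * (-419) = 419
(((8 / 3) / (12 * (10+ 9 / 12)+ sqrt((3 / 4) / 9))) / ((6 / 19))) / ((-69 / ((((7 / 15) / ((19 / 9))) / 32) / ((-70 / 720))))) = 1548 / 22964465-2 * sqrt(3) / 22964465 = 0.00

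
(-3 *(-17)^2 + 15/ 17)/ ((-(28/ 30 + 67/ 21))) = 1546020/ 7361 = 210.03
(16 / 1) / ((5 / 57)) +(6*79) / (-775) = 140886 / 775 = 181.79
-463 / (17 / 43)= -19909 / 17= -1171.12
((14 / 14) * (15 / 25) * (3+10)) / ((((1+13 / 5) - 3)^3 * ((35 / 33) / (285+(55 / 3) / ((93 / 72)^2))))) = 9684675 / 961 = 10077.71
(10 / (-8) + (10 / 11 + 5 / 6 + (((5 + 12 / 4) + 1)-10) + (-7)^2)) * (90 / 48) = 32005 / 352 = 90.92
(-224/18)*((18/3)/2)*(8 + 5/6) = -2968/9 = -329.78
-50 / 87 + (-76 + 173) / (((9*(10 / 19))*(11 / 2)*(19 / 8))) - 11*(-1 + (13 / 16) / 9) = 842153 / 76560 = 11.00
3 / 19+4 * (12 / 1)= 915 / 19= 48.16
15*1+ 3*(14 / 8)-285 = -1059 / 4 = -264.75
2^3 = 8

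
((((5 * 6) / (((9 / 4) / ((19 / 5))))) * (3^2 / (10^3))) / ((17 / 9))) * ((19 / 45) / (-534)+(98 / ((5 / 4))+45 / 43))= 1559718911 / 81323750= 19.18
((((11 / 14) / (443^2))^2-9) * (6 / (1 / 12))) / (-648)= 67938113881643 / 67938113881764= 1.00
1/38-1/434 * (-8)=369/8246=0.04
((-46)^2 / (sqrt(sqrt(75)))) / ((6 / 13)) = 13754*3^(3 / 4)*sqrt(5) / 45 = 1557.91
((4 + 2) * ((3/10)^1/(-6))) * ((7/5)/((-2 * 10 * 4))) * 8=21/500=0.04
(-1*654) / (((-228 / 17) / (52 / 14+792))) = 5160605 / 133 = 38801.54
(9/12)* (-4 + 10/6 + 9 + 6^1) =19/2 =9.50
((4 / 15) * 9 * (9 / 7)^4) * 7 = 78732 / 1715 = 45.91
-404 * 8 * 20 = -64640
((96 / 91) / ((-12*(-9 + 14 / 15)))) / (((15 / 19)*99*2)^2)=722 / 1618782165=0.00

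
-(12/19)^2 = -144/361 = -0.40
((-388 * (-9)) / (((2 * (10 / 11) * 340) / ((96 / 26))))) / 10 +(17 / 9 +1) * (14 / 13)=1292062 / 248625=5.20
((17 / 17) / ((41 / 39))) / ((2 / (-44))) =-858 / 41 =-20.93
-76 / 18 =-38 / 9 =-4.22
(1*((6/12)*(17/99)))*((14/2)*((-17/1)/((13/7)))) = -14161/2574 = -5.50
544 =544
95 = 95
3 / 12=1 / 4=0.25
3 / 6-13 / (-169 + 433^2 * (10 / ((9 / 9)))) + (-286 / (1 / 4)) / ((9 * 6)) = -698021353 / 33744978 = -20.69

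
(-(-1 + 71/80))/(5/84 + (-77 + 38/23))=-4347/2909140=-0.00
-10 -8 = -18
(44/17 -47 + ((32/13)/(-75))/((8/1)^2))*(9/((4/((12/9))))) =-1472267/11050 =-133.24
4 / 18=2 / 9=0.22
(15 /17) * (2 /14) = 15 /119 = 0.13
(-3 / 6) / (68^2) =-1 / 9248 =-0.00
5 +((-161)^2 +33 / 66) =51853 / 2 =25926.50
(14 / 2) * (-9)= -63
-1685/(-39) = 1685/39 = 43.21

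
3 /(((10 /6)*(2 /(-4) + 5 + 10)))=18 /145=0.12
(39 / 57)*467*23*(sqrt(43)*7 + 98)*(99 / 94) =96765669*sqrt(43) / 1786 + 677359683 / 893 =1113804.19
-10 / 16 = -5 / 8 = -0.62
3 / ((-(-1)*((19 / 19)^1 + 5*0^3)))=3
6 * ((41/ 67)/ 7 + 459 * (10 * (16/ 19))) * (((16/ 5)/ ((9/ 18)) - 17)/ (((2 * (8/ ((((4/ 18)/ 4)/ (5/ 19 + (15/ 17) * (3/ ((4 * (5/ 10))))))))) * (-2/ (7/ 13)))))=31034169239/ 214266000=144.84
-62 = -62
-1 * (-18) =18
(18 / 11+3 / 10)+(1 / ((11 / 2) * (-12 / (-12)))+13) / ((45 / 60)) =6439 / 330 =19.51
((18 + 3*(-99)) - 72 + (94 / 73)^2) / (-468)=1861643 / 2493972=0.75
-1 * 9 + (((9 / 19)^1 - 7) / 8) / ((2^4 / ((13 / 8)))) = -44179 / 4864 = -9.08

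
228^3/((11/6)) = 71114112/11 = 6464919.27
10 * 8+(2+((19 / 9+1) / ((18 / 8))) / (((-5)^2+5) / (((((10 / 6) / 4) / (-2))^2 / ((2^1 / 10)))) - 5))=22127302 / 269811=82.01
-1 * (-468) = 468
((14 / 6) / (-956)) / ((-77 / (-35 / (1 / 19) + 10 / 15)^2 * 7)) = 3972049 / 1987524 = 2.00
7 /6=1.17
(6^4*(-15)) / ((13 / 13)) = -19440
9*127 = 1143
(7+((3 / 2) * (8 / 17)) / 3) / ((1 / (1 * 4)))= 492 / 17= 28.94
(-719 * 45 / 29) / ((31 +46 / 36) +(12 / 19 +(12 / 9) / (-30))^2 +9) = -47304627750 / 1764771307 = -26.80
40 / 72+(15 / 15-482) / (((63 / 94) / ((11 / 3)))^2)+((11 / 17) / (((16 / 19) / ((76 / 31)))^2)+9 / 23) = -14390.26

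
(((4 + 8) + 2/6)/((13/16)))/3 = 5.06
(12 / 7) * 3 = 5.14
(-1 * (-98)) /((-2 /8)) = -392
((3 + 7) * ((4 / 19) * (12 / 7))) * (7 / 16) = 30 / 19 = 1.58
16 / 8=2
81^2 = 6561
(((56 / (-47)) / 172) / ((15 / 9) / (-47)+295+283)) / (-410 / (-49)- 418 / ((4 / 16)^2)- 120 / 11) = 11319 / 6318424721099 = 0.00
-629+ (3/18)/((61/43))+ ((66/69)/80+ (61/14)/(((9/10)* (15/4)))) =-6656535481/10606680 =-627.58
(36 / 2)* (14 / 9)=28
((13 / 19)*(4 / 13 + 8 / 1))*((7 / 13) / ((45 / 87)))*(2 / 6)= 2436 / 1235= 1.97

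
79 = 79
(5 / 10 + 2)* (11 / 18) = 55 / 36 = 1.53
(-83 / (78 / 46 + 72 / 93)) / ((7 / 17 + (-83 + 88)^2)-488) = 1006043 / 13848504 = 0.07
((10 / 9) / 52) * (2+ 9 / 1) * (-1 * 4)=-0.94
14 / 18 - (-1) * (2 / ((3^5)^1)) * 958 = 2105 / 243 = 8.66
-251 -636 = -887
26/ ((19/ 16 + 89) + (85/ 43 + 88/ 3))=0.21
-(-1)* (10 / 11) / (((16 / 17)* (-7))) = -85 / 616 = -0.14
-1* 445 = -445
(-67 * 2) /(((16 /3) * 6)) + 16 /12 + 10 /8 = -77 /48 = -1.60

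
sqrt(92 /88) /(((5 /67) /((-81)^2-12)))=438783 * sqrt(506) /110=89728.90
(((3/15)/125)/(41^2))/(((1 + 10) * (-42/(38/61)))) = -19/14804356875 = -0.00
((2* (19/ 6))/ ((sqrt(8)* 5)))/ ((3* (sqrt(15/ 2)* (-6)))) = -19* sqrt(15)/ 8100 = -0.01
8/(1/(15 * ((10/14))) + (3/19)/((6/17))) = 22800/1541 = 14.80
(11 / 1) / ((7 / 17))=187 / 7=26.71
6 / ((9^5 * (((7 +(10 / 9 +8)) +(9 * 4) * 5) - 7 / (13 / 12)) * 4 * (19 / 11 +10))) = 143 / 12520054494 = 0.00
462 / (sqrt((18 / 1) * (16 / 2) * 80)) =77 * sqrt(5) / 40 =4.30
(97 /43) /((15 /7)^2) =4753 /9675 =0.49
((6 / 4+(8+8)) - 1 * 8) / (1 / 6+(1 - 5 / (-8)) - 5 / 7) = 8.82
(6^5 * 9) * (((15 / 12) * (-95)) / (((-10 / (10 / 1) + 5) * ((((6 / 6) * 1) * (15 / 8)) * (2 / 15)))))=-8310600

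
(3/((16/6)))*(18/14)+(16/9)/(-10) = 3197/2520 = 1.27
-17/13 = -1.31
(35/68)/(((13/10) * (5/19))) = 665/442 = 1.50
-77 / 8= -9.62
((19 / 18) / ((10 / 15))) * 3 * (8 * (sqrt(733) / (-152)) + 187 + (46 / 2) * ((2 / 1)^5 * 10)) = 143393 / 4 - sqrt(733) / 4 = 35841.48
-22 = -22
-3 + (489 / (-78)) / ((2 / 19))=-3253 / 52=-62.56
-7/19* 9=-63/19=-3.32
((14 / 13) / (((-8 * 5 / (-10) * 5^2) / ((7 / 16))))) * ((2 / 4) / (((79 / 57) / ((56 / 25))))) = 19551 / 5135000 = 0.00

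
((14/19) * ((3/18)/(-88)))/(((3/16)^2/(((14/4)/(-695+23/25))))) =2450/12239667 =0.00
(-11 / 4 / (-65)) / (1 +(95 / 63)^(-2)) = 19855 / 675688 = 0.03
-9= -9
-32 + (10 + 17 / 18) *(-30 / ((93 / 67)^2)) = -202.41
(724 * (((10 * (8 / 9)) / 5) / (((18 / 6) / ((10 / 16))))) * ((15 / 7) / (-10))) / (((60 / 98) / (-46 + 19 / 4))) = 69685 / 18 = 3871.39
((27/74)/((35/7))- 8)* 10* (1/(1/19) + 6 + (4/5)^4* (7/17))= -784334061/393125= -1995.13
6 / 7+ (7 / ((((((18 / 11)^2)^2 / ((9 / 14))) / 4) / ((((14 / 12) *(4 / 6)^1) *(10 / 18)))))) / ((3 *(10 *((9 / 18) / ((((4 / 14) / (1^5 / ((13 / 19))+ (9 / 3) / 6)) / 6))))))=651816115 / 758897748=0.86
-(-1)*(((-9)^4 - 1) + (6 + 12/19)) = 124766/19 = 6566.63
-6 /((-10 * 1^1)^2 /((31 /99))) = -31 /1650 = -0.02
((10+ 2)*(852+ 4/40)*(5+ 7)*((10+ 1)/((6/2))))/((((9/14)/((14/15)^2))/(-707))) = -431025516.68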